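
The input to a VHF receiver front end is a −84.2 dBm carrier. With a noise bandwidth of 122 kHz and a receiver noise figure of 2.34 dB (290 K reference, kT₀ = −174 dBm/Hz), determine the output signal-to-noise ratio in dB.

36.6 dB

Noise floor: N = −174 + 10 log₁₀(B) + NF
10 log₁₀(1.22×10⁵) = 50.86 dB
N = −174 + 50.86 + 2.34 = −120.80 dBm
SNR = P_sig − N = −84.2 − (−120.80) = 36.60 dB → 36.6 dB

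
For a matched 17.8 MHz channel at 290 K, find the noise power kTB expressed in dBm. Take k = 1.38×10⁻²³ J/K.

P_n = kTB = 1.38×10⁻²³ × 290 × 1.78×10⁷ = 7.12×10⁻¹⁴ W
In dBm: 10 log₁₀(7.12×10⁻¹⁴ / 10⁻³) = −101.5 dBm

−101.5 dBm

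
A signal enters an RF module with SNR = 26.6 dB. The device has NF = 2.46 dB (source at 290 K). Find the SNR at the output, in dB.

By definition F = SNR_in/SNR_out, so in dB: SNR_out = SNR_in − NF
SNR_out = 26.6 − 2.46 = 24.14 dB

24.14 dB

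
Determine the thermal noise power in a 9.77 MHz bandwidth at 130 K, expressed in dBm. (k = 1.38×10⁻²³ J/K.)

−107.6 dBm

P_n = kTB = 1.38×10⁻²³ × 130 × 9.77×10⁶ = 1.75×10⁻¹⁴ W
In dBm: 10 log₁₀(1.75×10⁻¹⁴ / 10⁻³) = −107.6 dBm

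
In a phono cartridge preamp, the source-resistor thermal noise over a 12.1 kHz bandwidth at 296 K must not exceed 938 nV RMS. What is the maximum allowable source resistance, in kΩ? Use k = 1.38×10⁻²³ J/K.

4.45 kΩ

Johnson–Nyquist: V_n = √(4kTRB) ⇒ R = V_n² / (4kTB)
4kTB = 4 × 1.38×10⁻²³ × 296 × 1.21×10⁴ = 1.98×10⁻¹⁶
R = (9.38×10⁻⁷)² / 1.98×10⁻¹⁶ = 4.45×10³ Ω = 4.45 kΩ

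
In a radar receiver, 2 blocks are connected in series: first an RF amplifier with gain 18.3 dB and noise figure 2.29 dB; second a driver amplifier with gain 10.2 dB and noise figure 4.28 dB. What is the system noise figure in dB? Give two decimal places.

2.35 dB

Convert to linear (a loss of L dB is a gain of −L dB): F_i = 10^(NF_i/10), G_i = 10^(G_i,dB/10)
  Stage 1: F_1 = 10^(2.29/10) = 1.694, G_1 = 10^(18.3/10) = 67.61
  Stage 2: F_2 = 10^(4.28/10) = 2.679, G_2 = 10^(10.2/10) = 10.47
Friis cascade:
  F = 1.694 + (2.679 − 1)/67.61 = 1.719
NF = 10 log₁₀(1.719) = 2.35 dB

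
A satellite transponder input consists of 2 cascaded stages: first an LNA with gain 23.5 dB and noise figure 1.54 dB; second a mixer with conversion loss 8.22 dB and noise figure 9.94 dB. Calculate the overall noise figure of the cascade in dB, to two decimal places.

1.66 dB

Convert to linear (a loss of L dB is a gain of −L dB): F_i = 10^(NF_i/10), G_i = 10^(G_i,dB/10)
  Stage 1: F_1 = 10^(1.54/10) = 1.426, G_1 = 10^(23.5/10) = 223.9
  Stage 2: F_2 = 10^(9.94/10) = 9.863, G_2 = 10^(−8.22/10) = 0.1507
Friis cascade:
  F = 1.426 + (9.863 − 1)/223.9 = 1.465
NF = 10 log₁₀(1.465) = 1.66 dB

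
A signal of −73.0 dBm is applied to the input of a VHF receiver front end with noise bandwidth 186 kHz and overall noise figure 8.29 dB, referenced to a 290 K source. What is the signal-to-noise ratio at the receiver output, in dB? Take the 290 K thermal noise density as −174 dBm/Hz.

Noise floor: N = −174 + 10 log₁₀(B) + NF
10 log₁₀(1.86×10⁵) = 52.7 dB
N = −174 + 52.7 + 8.29 = −113.01 dBm
SNR = P_sig − N = −73.0 − (−113.01) = 40.01 dB → 40.0 dB

40.0 dB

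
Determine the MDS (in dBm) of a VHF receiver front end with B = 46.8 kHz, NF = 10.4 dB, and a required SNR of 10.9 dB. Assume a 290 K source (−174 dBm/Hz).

Sensitivity = −174 + 10 log₁₀(B) + NF + SNR_min
= −174 + 46.7 + 10.4 + 10.9
= −106.0 dBm → −106.0 dBm

−106.0 dBm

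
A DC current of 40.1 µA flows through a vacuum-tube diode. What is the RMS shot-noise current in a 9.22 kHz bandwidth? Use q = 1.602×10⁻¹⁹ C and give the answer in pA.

344 pA

I_n = √(2qI·B)
2qI·B = 2 × 1.602×10⁻¹⁹ × 4.01×10⁻⁵ × 9.22×10³ = 1.18×10⁻¹⁹ A²
I_n = √(1.18×10⁻¹⁹) = 3.44×10⁻¹⁰ A = 344 pA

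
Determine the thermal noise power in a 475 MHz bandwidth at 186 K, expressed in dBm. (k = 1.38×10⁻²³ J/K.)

P_n = kTB = 1.38×10⁻²³ × 186 × 4.75×10⁸ = 1.22×10⁻¹² W
In dBm: 10 log₁₀(1.22×10⁻¹² / 10⁻³) = −89.1 dBm

−89.1 dBm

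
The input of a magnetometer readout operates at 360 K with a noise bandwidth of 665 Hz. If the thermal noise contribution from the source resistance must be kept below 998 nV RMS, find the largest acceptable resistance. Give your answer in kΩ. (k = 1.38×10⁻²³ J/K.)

75.4 kΩ

Johnson–Nyquist: V_n = √(4kTRB) ⇒ R = V_n² / (4kTB)
4kTB = 4 × 1.38×10⁻²³ × 360 × 6.65×10² = 1.32×10⁻¹⁷
R = (9.98×10⁻⁷)² / 1.32×10⁻¹⁷ = 7.54×10⁴ Ω = 75.4 kΩ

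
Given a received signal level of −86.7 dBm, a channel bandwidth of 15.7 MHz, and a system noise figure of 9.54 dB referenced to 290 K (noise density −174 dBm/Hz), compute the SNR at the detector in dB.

5.8 dB

Noise floor: N = −174 + 10 log₁₀(B) + NF
10 log₁₀(1.57×10⁷) = 71.96 dB
N = −174 + 71.96 + 9.54 = −92.50 dBm
SNR = P_sig − N = −86.7 − (−92.50) = 5.80 dB → 5.8 dB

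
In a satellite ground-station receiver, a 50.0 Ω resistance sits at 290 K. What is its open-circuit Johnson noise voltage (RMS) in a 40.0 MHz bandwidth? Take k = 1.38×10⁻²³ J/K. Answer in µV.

5.66 µV

V_n = √(4kTRB)
4kTRB = 4 × 1.38×10⁻²³ × 290 × 5.00×10¹ × 4.00×10⁷ = 3.20×10⁻¹¹ V²
V_n = √(3.20×10⁻¹¹) = 5.66×10⁻⁶ V = 5.66 µV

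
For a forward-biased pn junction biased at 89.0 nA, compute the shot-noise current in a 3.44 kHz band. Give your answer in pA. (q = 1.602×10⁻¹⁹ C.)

I_n = √(2qI·B)
2qI·B = 2 × 1.602×10⁻¹⁹ × 8.90×10⁻⁸ × 3.44×10³ = 9.81×10⁻²³ A²
I_n = √(9.81×10⁻²³) = 9.90×10⁻¹² A = 9.90 pA

9.90 pA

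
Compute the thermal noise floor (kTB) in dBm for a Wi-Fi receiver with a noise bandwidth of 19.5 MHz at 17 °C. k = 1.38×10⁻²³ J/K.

−101.1 dBm

T = 17 °C + 273.15 = 290.15 K
P_n = kTB = 1.38×10⁻²³ × 290.15 × 1.95×10⁷ = 7.81×10⁻¹⁴ W
In dBm: 10 log₁₀(7.81×10⁻¹⁴ / 10⁻³) = −101.1 dBm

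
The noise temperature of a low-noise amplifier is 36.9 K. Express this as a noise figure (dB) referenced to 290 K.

F = 1 + T_e/T₀ = 1 + 36.9/290 = 1.12724
NF = 10 log₁₀(1.12724) = 0.520 dB

0.520 dB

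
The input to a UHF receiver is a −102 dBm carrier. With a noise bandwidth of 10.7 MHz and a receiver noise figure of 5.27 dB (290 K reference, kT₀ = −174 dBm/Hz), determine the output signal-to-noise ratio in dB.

−3.6 dB

Noise floor: N = −174 + 10 log₁₀(B) + NF
10 log₁₀(1.07×10⁷) = 70.29 dB
N = −174 + 70.29 + 5.27 = −98.44 dBm
SNR = P_sig − N = −102 − (−98.44) = −3.56 dB → −3.6 dB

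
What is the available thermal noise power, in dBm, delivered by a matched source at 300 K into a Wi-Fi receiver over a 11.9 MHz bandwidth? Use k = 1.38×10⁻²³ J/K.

−103.1 dBm

P_n = kTB = 1.38×10⁻²³ × 300 × 1.19×10⁷ = 4.93×10⁻¹⁴ W
In dBm: 10 log₁₀(4.93×10⁻¹⁴ / 10⁻³) = −103.1 dBm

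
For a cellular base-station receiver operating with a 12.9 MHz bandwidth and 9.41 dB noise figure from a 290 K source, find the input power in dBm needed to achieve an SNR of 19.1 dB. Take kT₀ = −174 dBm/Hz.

Sensitivity = −174 + 10 log₁₀(B) + NF + SNR_min
= −174 + 71.11 + 9.41 + 19.1
= −74.38 dBm → −74.4 dBm

−74.4 dBm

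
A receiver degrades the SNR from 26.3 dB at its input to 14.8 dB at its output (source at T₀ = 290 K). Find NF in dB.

11.5 dB

NF (dB) = SNR_in(dB) − SNR_out(dB) when the source is at T₀
NF = 26.3 − 14.8 = 11.5 dB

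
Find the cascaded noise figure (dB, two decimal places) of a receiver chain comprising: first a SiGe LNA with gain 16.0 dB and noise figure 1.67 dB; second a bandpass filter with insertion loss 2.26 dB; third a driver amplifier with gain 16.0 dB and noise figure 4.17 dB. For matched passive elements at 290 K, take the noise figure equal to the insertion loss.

Convert to linear (a loss of L dB is a gain of −L dB): F_i = 10^(NF_i/10), G_i = 10^(G_i,dB/10)
  Stage 1: F_1 = 10^(1.67/10) = 1.469, G_1 = 10^(16.0/10) = 39.81
  Stage 2: F_2 = 10^(2.26/10) = 1.683, G_2 = 10^(−2.26/10) = 0.5943
  Stage 3: F_3 = 10^(4.17/10) = 2.612, G_3 = 10^(16.0/10) = 39.81
Friis cascade:
  F = 1.469 + (1.683 − 1)/39.81 + (2.612 − 1)/23.66 = 1.554
NF = 10 log₁₀(1.554) = 1.92 dB

1.92 dB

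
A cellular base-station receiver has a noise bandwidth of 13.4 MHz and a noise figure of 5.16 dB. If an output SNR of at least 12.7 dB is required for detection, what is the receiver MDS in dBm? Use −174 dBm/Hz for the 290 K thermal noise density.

−84.9 dBm

Sensitivity = −174 + 10 log₁₀(B) + NF + SNR_min
= −174 + 71.27 + 5.16 + 12.7
= −84.87 dBm → −84.9 dBm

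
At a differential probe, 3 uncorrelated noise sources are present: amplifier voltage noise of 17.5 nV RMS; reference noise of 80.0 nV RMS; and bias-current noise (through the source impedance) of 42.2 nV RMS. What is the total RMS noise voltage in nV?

92.1 nV

Uncorrelated sources add in power (mean-square): V_tot = √(ΣV_i²)
V_tot = √[(1.75×10⁻⁸)² + (8.00×10⁻⁸)² + (4.22×10⁻⁸)²] = 9.21×10⁻⁸ V = 92.1 nV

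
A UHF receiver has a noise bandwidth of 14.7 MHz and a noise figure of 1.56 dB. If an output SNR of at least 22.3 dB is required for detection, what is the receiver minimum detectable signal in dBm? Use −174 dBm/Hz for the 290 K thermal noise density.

Sensitivity = −174 + 10 log₁₀(B) + NF + SNR_min
= −174 + 71.67 + 1.56 + 22.3
= −78.47 dBm → −78.5 dBm

−78.5 dBm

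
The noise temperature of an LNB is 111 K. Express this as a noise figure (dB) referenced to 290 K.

F = 1 + T_e/T₀ = 1 + 111/290 = 1.38276
NF = 10 log₁₀(1.38276) = 1.41 dB

1.41 dB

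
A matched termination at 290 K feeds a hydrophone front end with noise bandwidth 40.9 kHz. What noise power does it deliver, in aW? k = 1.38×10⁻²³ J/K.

P_n = kTB = 1.38×10⁻²³ × 290 × 4.09×10⁴ = 1.64×10⁻¹⁶ W = 164 aW

164 aW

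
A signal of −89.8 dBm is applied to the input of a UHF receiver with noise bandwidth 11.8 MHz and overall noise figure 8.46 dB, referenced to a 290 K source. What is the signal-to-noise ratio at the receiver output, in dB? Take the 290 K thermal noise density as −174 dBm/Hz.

Noise floor: N = −174 + 10 log₁₀(B) + NF
10 log₁₀(1.18×10⁷) = 70.72 dB
N = −174 + 70.72 + 8.46 = −94.82 dBm
SNR = P_sig − N = −89.8 − (−94.82) = 5.02 dB → 5.0 dB

5.0 dB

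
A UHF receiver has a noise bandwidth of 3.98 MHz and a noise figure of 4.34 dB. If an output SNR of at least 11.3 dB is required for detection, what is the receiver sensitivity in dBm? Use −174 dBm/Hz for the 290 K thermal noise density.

−92.4 dBm

Sensitivity = −174 + 10 log₁₀(B) + NF + SNR_min
= −174 + 66 + 4.34 + 11.3
= −92.36 dBm → −92.4 dBm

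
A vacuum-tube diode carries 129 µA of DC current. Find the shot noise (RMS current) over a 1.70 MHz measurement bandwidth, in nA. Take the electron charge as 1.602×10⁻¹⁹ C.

8.38 nA

I_n = √(2qI·B)
2qI·B = 2 × 1.602×10⁻¹⁹ × 1.29×10⁻⁴ × 1.70×10⁶ = 7.03×10⁻¹⁷ A²
I_n = √(7.03×10⁻¹⁷) = 8.38×10⁻⁹ A = 8.38 nA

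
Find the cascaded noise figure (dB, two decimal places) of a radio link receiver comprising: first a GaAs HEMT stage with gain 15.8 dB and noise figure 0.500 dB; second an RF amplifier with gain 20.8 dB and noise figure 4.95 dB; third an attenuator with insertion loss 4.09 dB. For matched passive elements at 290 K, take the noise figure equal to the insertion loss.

0.71 dB

Convert to linear (a loss of L dB is a gain of −L dB): F_i = 10^(NF_i/10), G_i = 10^(G_i,dB/10)
  Stage 1: F_1 = 10^(0.500/10) = 1.122, G_1 = 10^(15.8/10) = 38.02
  Stage 2: F_2 = 10^(4.95/10) = 3.126, G_2 = 10^(20.8/10) = 120.2
  Stage 3: F_3 = 10^(4.09/10) = 2.564, G_3 = 10^(−4.09/10) = 0.3899
Friis cascade:
  F = 1.122 + (3.126 − 1)/38.02 + (2.564 − 1)/4571 = 1.178
NF = 10 log₁₀(1.178) = 0.71 dB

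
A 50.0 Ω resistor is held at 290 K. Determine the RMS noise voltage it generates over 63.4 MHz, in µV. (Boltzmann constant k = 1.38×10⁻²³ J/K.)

7.12 µV

V_n = √(4kTRB)
4kTRB = 4 × 1.38×10⁻²³ × 290 × 5.00×10¹ × 6.34×10⁷ = 5.07×10⁻¹¹ V²
V_n = √(5.07×10⁻¹¹) = 7.12×10⁻⁶ V = 7.12 µV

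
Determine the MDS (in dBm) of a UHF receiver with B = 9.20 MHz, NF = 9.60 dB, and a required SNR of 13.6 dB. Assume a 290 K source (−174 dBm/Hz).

Sensitivity = −174 + 10 log₁₀(B) + NF + SNR_min
= −174 + 69.64 + 9.60 + 13.6
= −81.16 dBm → −81.2 dBm

−81.2 dBm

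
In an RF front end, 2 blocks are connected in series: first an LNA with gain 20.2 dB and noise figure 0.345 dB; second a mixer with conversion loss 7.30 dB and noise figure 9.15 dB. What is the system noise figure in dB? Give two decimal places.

Convert to linear (a loss of L dB is a gain of −L dB): F_i = 10^(NF_i/10), G_i = 10^(G_i,dB/10)
  Stage 1: F_1 = 10^(0.345/10) = 1.083, G_1 = 10^(20.2/10) = 104.7
  Stage 2: F_2 = 10^(9.15/10) = 8.222, G_2 = 10^(−7.30/10) = 0.1862
Friis cascade:
  F = 1.083 + (8.222 − 1)/104.7 = 1.152
NF = 10 log₁₀(1.152) = 0.61 dB

0.61 dB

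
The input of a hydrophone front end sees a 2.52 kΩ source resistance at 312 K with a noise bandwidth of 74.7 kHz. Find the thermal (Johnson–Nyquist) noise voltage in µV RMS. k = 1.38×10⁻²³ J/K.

1.80 µV

V_n = √(4kTRB)
4kTRB = 4 × 1.38×10⁻²³ × 312 × 2.52×10³ × 7.47×10⁴ = 3.24×10⁻¹² V²
V_n = √(3.24×10⁻¹²) = 1.80×10⁻⁶ V = 1.80 µV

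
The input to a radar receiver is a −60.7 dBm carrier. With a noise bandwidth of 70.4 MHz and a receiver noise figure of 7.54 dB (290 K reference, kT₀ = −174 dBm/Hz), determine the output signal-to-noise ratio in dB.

Noise floor: N = −174 + 10 log₁₀(B) + NF
10 log₁₀(7.04×10⁷) = 78.48 dB
N = −174 + 78.48 + 7.54 = −87.98 dBm
SNR = P_sig − N = −60.7 − (−87.98) = 27.28 dB → 27.3 dB

27.3 dB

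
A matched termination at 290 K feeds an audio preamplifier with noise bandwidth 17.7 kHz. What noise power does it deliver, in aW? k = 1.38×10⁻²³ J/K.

70.8 aW

P_n = kTB = 1.38×10⁻²³ × 290 × 1.77×10⁴ = 7.08×10⁻¹⁷ W = 70.8 aW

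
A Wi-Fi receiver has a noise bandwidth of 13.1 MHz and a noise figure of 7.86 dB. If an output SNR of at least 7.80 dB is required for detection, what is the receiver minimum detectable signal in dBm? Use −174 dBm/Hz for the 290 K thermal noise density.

−87.2 dBm

Sensitivity = −174 + 10 log₁₀(B) + NF + SNR_min
= −174 + 71.17 + 7.86 + 7.80
= −87.17 dBm → −87.2 dBm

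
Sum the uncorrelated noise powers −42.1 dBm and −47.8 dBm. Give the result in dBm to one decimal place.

Convert to linear, add, convert back:
P₁ = 6.17×10⁻⁸ W, P₂ = 1.66×10⁻⁸ W
P_tot = 7.83×10⁻⁸ W → 10 log₁₀(P_tot / 10⁻³) = −41.1 dBm

−41.1 dBm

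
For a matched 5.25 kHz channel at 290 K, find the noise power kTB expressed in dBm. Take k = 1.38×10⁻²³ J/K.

−136.8 dBm

P_n = kTB = 1.38×10⁻²³ × 290 × 5.25×10³ = 2.10×10⁻¹⁷ W
In dBm: 10 log₁₀(2.10×10⁻¹⁷ / 10⁻³) = −136.8 dBm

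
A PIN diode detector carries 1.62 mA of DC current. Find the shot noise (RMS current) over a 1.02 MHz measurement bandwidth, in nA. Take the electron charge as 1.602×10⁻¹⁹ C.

23.0 nA

I_n = √(2qI·B)
2qI·B = 2 × 1.602×10⁻¹⁹ × 1.62×10⁻³ × 1.02×10⁶ = 5.29×10⁻¹⁶ A²
I_n = √(5.29×10⁻¹⁶) = 2.30×10⁻⁸ A = 23.0 nA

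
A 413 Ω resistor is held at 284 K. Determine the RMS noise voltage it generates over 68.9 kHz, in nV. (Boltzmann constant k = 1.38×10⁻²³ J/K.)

668 nV

V_n = √(4kTRB)
4kTRB = 4 × 1.38×10⁻²³ × 284 × 4.13×10² × 6.89×10⁴ = 4.46×10⁻¹³ V²
V_n = √(4.46×10⁻¹³) = 6.68×10⁻⁷ V = 668 nV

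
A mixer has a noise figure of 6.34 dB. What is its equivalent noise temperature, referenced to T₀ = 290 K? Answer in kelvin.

959 K

F = 10^(6.34/10) = 4.30527
T_e = (F − 1)·T₀ = (4.30527 − 1) × 290 = 959 K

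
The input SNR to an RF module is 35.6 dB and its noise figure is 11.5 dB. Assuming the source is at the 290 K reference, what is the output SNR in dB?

24.1 dB

By definition F = SNR_in/SNR_out, so in dB: SNR_out = SNR_in − NF
SNR_out = 35.6 − 11.5 = 24.1 dB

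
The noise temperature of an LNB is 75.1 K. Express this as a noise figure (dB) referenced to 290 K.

1.00 dB

F = 1 + T_e/T₀ = 1 + 75.1/290 = 1.25897
NF = 10 log₁₀(1.25897) = 1.00 dB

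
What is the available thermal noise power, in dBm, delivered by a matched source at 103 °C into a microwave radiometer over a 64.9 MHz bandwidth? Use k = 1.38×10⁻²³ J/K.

T = 103 °C + 273.15 = 376.15 K
P_n = kTB = 1.38×10⁻²³ × 376.15 × 6.49×10⁷ = 3.37×10⁻¹³ W
In dBm: 10 log₁₀(3.37×10⁻¹³ / 10⁻³) = −94.7 dBm

−94.7 dBm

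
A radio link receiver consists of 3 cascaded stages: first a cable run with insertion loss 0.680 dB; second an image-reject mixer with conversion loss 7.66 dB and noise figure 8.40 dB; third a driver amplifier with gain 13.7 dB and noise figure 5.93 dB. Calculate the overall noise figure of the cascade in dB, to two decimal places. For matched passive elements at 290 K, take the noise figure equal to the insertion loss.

Convert to linear (a loss of L dB is a gain of −L dB): F_i = 10^(NF_i/10), G_i = 10^(G_i,dB/10)
  Stage 1: F_1 = 10^(0.680/10) = 1.169, G_1 = 10^(−0.680/10) = 0.8551
  Stage 2: F_2 = 10^(8.40/10) = 6.918, G_2 = 10^(−7.66/10) = 0.1714
  Stage 3: F_3 = 10^(5.93/10) = 3.917, G_3 = 10^(13.7/10) = 23.44
Friis cascade:
  F = 1.169 + (6.918 − 1)/0.8551 + (3.917 − 1)/0.1466 = 28.00
NF = 10 log₁₀(28.00) = 14.47 dB

14.47 dB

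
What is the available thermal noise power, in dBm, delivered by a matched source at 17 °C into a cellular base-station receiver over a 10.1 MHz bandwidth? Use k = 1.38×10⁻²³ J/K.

T = 17 °C + 273.15 = 290.15 K
P_n = kTB = 1.38×10⁻²³ × 290.15 × 1.01×10⁷ = 4.04×10⁻¹⁴ W
In dBm: 10 log₁₀(4.04×10⁻¹⁴ / 10⁻³) = −103.9 dBm

−103.9 dBm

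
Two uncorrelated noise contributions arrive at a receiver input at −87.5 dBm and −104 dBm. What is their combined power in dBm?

−87.4 dBm

Convert to linear, add, convert back:
P₁ = 1.78×10⁻¹² W, P₂ = 3.98×10⁻¹⁴ W
P_tot = 1.82×10⁻¹² W → 10 log₁₀(P_tot / 10⁻³) = −87.4 dBm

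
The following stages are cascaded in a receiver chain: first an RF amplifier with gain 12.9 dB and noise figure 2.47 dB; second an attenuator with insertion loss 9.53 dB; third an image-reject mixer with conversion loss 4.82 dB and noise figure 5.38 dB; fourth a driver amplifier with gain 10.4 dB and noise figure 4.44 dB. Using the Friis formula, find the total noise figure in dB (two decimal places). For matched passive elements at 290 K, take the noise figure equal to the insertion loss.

Convert to linear (a loss of L dB is a gain of −L dB): F_i = 10^(NF_i/10), G_i = 10^(G_i,dB/10)
  Stage 1: F_1 = 10^(2.47/10) = 1.766, G_1 = 10^(12.9/10) = 19.50
  Stage 2: F_2 = 10^(9.53/10) = 8.974, G_2 = 10^(−9.53/10) = 0.1114
  Stage 3: F_3 = 10^(5.38/10) = 3.451, G_3 = 10^(−4.82/10) = 0.3296
  Stage 4: F_4 = 10^(4.44/10) = 2.780, G_4 = 10^(10.4/10) = 10.96
Friis cascade:
  F = 1.766 + (8.974 − 1)/19.50 + (3.451 − 1)/2.173 + (2.780 − 1)/0.7161 = 5.788
NF = 10 log₁₀(5.788) = 7.63 dB

7.63 dB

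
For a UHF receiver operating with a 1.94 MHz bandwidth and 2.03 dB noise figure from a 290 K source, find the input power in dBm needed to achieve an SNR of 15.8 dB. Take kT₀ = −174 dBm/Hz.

−93.3 dBm

Sensitivity = −174 + 10 log₁₀(B) + NF + SNR_min
= −174 + 62.88 + 2.03 + 15.8
= −93.29 dBm → −93.3 dBm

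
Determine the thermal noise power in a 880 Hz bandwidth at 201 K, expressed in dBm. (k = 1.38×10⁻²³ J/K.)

−146.1 dBm

P_n = kTB = 1.38×10⁻²³ × 201 × 8.80×10² = 2.44×10⁻¹⁸ W
In dBm: 10 log₁₀(2.44×10⁻¹⁸ / 10⁻³) = −146.1 dBm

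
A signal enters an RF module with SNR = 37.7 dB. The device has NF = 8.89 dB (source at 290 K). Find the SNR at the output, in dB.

By definition F = SNR_in/SNR_out, so in dB: SNR_out = SNR_in − NF
SNR_out = 37.7 − 8.89 = 28.81 dB

28.81 dB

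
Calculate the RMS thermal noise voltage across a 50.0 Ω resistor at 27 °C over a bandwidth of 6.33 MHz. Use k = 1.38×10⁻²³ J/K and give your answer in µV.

T = 27 °C + 273.15 = 300.15 K
V_n = √(4kTRB)
4kTRB = 4 × 1.38×10⁻²³ × 300.15 × 5.00×10¹ × 6.33×10⁶ = 5.24×10⁻¹² V²
V_n = √(5.24×10⁻¹²) = 2.29×10⁻⁶ V = 2.29 µV

2.29 µV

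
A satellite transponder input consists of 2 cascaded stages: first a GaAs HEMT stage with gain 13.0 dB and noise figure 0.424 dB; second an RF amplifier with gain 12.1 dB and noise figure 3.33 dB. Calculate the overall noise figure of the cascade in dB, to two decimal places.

Convert to linear (a loss of L dB is a gain of −L dB): F_i = 10^(NF_i/10), G_i = 10^(G_i,dB/10)
  Stage 1: F_1 = 10^(0.424/10) = 1.103, G_1 = 10^(13.0/10) = 19.95
  Stage 2: F_2 = 10^(3.33/10) = 2.153, G_2 = 10^(12.1/10) = 16.22
Friis cascade:
  F = 1.103 + (2.153 − 1)/19.95 = 1.160
NF = 10 log₁₀(1.160) = 0.65 dB

0.65 dB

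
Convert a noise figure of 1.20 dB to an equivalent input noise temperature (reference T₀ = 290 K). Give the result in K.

F = 10^(1.20/10) = 1.31826
T_e = (F − 1)·T₀ = (1.31826 − 1) × 290 = 92.3 K

92.3 K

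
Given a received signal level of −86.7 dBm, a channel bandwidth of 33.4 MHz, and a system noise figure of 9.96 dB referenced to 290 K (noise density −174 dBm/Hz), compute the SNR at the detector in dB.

Noise floor: N = −174 + 10 log₁₀(B) + NF
10 log₁₀(3.34×10⁷) = 75.24 dB
N = −174 + 75.24 + 9.96 = −88.80 dBm
SNR = P_sig − N = −86.7 − (−88.80) = 2.10 dB → 2.1 dB

2.1 dB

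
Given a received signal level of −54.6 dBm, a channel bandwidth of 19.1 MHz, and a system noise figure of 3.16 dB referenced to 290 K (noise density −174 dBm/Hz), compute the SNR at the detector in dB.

Noise floor: N = −174 + 10 log₁₀(B) + NF
10 log₁₀(1.91×10⁷) = 72.81 dB
N = −174 + 72.81 + 3.16 = −98.03 dBm
SNR = P_sig − N = −54.6 − (−98.03) = 43.43 dB → 43.4 dB

43.4 dB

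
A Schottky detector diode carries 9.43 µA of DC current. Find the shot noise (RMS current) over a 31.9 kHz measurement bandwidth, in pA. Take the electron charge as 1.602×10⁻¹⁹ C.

310 pA

I_n = √(2qI·B)
2qI·B = 2 × 1.602×10⁻¹⁹ × 9.43×10⁻⁶ × 3.19×10⁴ = 9.64×10⁻²⁰ A²
I_n = √(9.64×10⁻²⁰) = 3.10×10⁻¹⁰ A = 310 pA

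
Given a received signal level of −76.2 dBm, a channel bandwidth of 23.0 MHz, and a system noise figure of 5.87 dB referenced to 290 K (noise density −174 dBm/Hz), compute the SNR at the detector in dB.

Noise floor: N = −174 + 10 log₁₀(B) + NF
10 log₁₀(2.30×10⁷) = 73.62 dB
N = −174 + 73.62 + 5.87 = −94.51 dBm
SNR = P_sig − N = −76.2 − (−94.51) = 18.31 dB → 18.3 dB

18.3 dB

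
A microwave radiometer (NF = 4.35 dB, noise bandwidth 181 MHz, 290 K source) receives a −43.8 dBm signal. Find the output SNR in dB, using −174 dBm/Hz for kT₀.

43.3 dB

Noise floor: N = −174 + 10 log₁₀(B) + NF
10 log₁₀(1.81×10⁸) = 82.58 dB
N = −174 + 82.58 + 4.35 = −87.07 dBm
SNR = P_sig − N = −43.8 − (−87.07) = 43.27 dB → 43.3 dB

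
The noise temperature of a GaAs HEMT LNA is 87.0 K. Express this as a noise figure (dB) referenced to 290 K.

F = 1 + T_e/T₀ = 1 + 87.0/290 = 1.3
NF = 10 log₁₀(1.3) = 1.14 dB

1.14 dB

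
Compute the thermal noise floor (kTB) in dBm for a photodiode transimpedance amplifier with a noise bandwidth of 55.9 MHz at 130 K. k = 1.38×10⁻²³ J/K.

−100.0 dBm

P_n = kTB = 1.38×10⁻²³ × 130 × 5.59×10⁷ = 1.00×10⁻¹³ W
In dBm: 10 log₁₀(1.00×10⁻¹³ / 10⁻³) = −100.0 dBm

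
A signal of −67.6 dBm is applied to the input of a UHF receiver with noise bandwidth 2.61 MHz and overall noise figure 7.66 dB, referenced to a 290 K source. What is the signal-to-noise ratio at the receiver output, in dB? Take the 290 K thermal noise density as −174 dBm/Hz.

Noise floor: N = −174 + 10 log₁₀(B) + NF
10 log₁₀(2.61×10⁶) = 64.17 dB
N = −174 + 64.17 + 7.66 = −102.17 dBm
SNR = P_sig − N = −67.6 − (−102.17) = 34.57 dB → 34.6 dB

34.6 dB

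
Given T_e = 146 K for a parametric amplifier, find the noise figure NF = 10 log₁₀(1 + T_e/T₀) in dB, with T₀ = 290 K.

F = 1 + T_e/T₀ = 1 + 146/290 = 1.50345
NF = 10 log₁₀(1.50345) = 1.77 dB

1.77 dB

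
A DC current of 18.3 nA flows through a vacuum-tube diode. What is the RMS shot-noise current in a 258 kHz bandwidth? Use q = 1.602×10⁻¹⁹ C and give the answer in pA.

I_n = √(2qI·B)
2qI·B = 2 × 1.602×10⁻¹⁹ × 1.83×10⁻⁸ × 2.58×10⁵ = 1.51×10⁻²¹ A²
I_n = √(1.51×10⁻²¹) = 3.89×10⁻¹¹ A = 38.9 pA

38.9 pA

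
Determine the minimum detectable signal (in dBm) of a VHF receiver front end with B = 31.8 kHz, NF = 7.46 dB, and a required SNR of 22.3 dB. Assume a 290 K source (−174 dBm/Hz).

−99.2 dBm

Sensitivity = −174 + 10 log₁₀(B) + NF + SNR_min
= −174 + 45.02 + 7.46 + 22.3
= −99.22 dBm → −99.2 dBm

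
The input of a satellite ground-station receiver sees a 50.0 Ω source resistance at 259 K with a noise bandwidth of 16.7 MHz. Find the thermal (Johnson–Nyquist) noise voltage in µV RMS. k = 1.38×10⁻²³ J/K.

3.46 µV

V_n = √(4kTRB)
4kTRB = 4 × 1.38×10⁻²³ × 259 × 5.00×10¹ × 1.67×10⁷ = 1.19×10⁻¹¹ V²
V_n = √(1.19×10⁻¹¹) = 3.46×10⁻⁶ V = 3.46 µV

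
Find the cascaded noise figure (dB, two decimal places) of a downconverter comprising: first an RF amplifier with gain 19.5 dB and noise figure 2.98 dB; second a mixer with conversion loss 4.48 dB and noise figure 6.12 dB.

Convert to linear (a loss of L dB is a gain of −L dB): F_i = 10^(NF_i/10), G_i = 10^(G_i,dB/10)
  Stage 1: F_1 = 10^(2.98/10) = 1.986, G_1 = 10^(19.5/10) = 89.13
  Stage 2: F_2 = 10^(6.12/10) = 4.093, G_2 = 10^(−4.48/10) = 0.3565
Friis cascade:
  F = 1.986 + (4.093 − 1)/89.13 = 2.021
NF = 10 log₁₀(2.021) = 3.06 dB

3.06 dB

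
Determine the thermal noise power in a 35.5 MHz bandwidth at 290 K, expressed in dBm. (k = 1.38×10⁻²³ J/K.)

P_n = kTB = 1.38×10⁻²³ × 290 × 3.55×10⁷ = 1.42×10⁻¹³ W
In dBm: 10 log₁₀(1.42×10⁻¹³ / 10⁻³) = −98.5 dBm

−98.5 dBm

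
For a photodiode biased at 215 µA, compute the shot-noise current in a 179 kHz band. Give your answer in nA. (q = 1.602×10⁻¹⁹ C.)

3.51 nA

I_n = √(2qI·B)
2qI·B = 2 × 1.602×10⁻¹⁹ × 2.15×10⁻⁴ × 1.79×10⁵ = 1.23×10⁻¹⁷ A²
I_n = √(1.23×10⁻¹⁷) = 3.51×10⁻⁹ A = 3.51 nA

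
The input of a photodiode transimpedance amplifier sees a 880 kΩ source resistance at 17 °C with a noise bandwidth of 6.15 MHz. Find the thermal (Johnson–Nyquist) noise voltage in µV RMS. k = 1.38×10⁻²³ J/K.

T = 17 °C + 273.15 = 290.15 K
V_n = √(4kTRB)
4kTRB = 4 × 1.38×10⁻²³ × 290.15 × 8.80×10⁵ × 6.15×10⁶ = 8.67×10⁻⁸ V²
V_n = √(8.67×10⁻⁸) = 2.94×10⁻⁴ V = 294 µV

294 µV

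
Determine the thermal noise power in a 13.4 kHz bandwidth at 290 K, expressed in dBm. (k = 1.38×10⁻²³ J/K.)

−132.7 dBm

P_n = kTB = 1.38×10⁻²³ × 290 × 1.34×10⁴ = 5.36×10⁻¹⁷ W
In dBm: 10 log₁₀(5.36×10⁻¹⁷ / 10⁻³) = −132.7 dBm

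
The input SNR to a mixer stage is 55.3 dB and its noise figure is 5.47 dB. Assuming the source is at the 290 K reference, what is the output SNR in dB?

49.83 dB

By definition F = SNR_in/SNR_out, so in dB: SNR_out = SNR_in − NF
SNR_out = 55.3 − 5.47 = 49.83 dB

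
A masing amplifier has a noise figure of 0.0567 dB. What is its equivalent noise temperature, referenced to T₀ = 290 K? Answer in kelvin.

F = 10^(0.0567/10) = 1.01314
T_e = (F − 1)·T₀ = (1.01314 − 1) × 290 = 3.81 K

3.81 K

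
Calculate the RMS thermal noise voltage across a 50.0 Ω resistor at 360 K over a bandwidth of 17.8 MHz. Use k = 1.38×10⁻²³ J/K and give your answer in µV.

V_n = √(4kTRB)
4kTRB = 4 × 1.38×10⁻²³ × 360 × 5.00×10¹ × 1.78×10⁷ = 1.77×10⁻¹¹ V²
V_n = √(1.77×10⁻¹¹) = 4.21×10⁻⁶ V = 4.21 µV

4.21 µV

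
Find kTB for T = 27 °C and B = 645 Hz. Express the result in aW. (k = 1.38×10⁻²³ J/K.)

T = 27 °C + 273.15 = 300.15 K
P_n = kTB = 1.38×10⁻²³ × 300.15 × 6.45×10² = 2.67×10⁻¹⁸ W = 2.67 aW

2.67 aW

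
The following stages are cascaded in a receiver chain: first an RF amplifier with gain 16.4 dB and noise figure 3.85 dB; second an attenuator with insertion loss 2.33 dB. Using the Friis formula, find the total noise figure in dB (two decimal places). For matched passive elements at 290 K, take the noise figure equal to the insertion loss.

3.88 dB

Convert to linear (a loss of L dB is a gain of −L dB): F_i = 10^(NF_i/10), G_i = 10^(G_i,dB/10)
  Stage 1: F_1 = 10^(3.85/10) = 2.427, G_1 = 10^(16.4/10) = 43.65
  Stage 2: F_2 = 10^(2.33/10) = 1.710, G_2 = 10^(−2.33/10) = 0.5848
Friis cascade:
  F = 2.427 + (1.710 − 1)/43.65 = 2.443
NF = 10 log₁₀(2.443) = 3.88 dB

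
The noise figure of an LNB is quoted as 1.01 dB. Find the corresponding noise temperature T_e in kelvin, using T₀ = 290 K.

F = 10^(1.01/10) = 1.26183
T_e = (F − 1)·T₀ = (1.26183 − 1) × 290 = 75.9 K

75.9 K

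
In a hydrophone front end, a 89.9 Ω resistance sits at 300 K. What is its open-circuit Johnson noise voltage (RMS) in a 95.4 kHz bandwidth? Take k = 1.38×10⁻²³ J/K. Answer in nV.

V_n = √(4kTRB)
4kTRB = 4 × 1.38×10⁻²³ × 300 × 8.99×10¹ × 9.54×10⁴ = 1.42×10⁻¹³ V²
V_n = √(1.42×10⁻¹³) = 3.77×10⁻⁷ V = 377 nV

377 nV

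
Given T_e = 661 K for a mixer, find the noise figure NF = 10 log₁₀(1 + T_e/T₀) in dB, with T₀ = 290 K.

5.16 dB

F = 1 + T_e/T₀ = 1 + 661/290 = 3.27931
NF = 10 log₁₀(3.27931) = 5.16 dB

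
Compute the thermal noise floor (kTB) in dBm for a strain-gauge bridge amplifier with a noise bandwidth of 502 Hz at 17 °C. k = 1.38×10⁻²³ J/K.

T = 17 °C + 273.15 = 290.15 K
P_n = kTB = 1.38×10⁻²³ × 290.15 × 5.02×10² = 2.01×10⁻¹⁸ W
In dBm: 10 log₁₀(2.01×10⁻¹⁸ / 10⁻³) = −147.0 dBm

−147.0 dBm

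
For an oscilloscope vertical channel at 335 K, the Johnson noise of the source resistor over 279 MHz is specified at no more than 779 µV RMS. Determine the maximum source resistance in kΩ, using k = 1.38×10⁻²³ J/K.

Johnson–Nyquist: V_n = √(4kTRB) ⇒ R = V_n² / (4kTB)
4kTB = 4 × 1.38×10⁻²³ × 335 × 2.79×10⁸ = 5.16×10⁻¹²
R = (7.79×10⁻⁴)² / 5.16×10⁻¹² = 1.18×10⁵ Ω = 118 kΩ

118 kΩ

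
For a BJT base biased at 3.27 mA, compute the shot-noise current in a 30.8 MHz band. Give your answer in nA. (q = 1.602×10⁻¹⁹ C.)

I_n = √(2qI·B)
2qI·B = 2 × 1.602×10⁻¹⁹ × 3.27×10⁻³ × 3.08×10⁷ = 3.23×10⁻¹⁴ A²
I_n = √(3.23×10⁻¹⁴) = 1.80×10⁻⁷ A = 180 nA

180 nA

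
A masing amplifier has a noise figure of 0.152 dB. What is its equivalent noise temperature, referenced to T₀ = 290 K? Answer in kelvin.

10.3 K

F = 10^(0.152/10) = 1.03562
T_e = (F − 1)·T₀ = (1.03562 − 1) × 290 = 10.3 K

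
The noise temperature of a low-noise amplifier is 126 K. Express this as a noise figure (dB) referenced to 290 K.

1.57 dB

F = 1 + T_e/T₀ = 1 + 126/290 = 1.43448
NF = 10 log₁₀(1.43448) = 1.57 dB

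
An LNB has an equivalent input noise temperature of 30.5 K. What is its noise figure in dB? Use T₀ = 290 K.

0.434 dB

F = 1 + T_e/T₀ = 1 + 30.5/290 = 1.10517
NF = 10 log₁₀(1.10517) = 0.434 dB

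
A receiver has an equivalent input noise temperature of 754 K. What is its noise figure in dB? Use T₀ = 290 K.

5.56 dB

F = 1 + T_e/T₀ = 1 + 754/290 = 3.6
NF = 10 log₁₀(3.6) = 5.56 dB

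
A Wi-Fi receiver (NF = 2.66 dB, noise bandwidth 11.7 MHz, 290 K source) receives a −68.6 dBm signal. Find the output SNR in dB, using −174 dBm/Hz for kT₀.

32.1 dB

Noise floor: N = −174 + 10 log₁₀(B) + NF
10 log₁₀(1.17×10⁷) = 70.68 dB
N = −174 + 70.68 + 2.66 = −100.66 dBm
SNR = P_sig − N = −68.6 − (−100.66) = 32.06 dB → 32.1 dB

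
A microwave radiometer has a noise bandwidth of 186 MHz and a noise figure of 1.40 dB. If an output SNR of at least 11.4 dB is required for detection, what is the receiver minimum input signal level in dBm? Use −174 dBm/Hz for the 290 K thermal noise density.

−78.5 dBm

Sensitivity = −174 + 10 log₁₀(B) + NF + SNR_min
= −174 + 82.7 + 1.40 + 11.4
= −78.50 dBm → −78.5 dBm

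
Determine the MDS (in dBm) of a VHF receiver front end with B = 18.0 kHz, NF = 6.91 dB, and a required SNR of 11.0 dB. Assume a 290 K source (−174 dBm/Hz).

Sensitivity = −174 + 10 log₁₀(B) + NF + SNR_min
= −174 + 42.55 + 6.91 + 11.0
= −113.54 dBm → −113.5 dBm

−113.5 dBm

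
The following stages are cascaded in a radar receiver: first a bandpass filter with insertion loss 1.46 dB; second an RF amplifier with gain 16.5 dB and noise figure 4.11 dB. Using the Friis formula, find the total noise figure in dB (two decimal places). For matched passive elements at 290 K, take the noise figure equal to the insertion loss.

Convert to linear (a loss of L dB is a gain of −L dB): F_i = 10^(NF_i/10), G_i = 10^(G_i,dB/10)
  Stage 1: F_1 = 10^(1.46/10) = 1.400, G_1 = 10^(−1.46/10) = 0.7145
  Stage 2: F_2 = 10^(4.11/10) = 2.576, G_2 = 10^(16.5/10) = 44.67
Friis cascade:
  F = 1.400 + (2.576 − 1)/0.7145 = 3.606
NF = 10 log₁₀(3.606) = 5.57 dB

5.57 dB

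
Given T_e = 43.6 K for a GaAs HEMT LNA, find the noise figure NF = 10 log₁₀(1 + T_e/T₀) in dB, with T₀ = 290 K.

F = 1 + T_e/T₀ = 1 + 43.6/290 = 1.15034
NF = 10 log₁₀(1.15034) = 0.608 dB

0.608 dB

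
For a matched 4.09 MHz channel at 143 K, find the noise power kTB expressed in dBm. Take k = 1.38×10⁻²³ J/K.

P_n = kTB = 1.38×10⁻²³ × 143 × 4.09×10⁶ = 8.07×10⁻¹⁵ W
In dBm: 10 log₁₀(8.07×10⁻¹⁵ / 10⁻³) = −110.9 dBm

−110.9 dBm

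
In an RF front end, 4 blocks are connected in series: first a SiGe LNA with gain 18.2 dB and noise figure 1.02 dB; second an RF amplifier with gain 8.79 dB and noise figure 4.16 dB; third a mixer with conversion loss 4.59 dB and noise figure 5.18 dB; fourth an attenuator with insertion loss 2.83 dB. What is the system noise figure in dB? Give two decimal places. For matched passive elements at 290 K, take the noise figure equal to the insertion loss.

Convert to linear (a loss of L dB is a gain of −L dB): F_i = 10^(NF_i/10), G_i = 10^(G_i,dB/10)
  Stage 1: F_1 = 10^(1.02/10) = 1.265, G_1 = 10^(18.2/10) = 66.07
  Stage 2: F_2 = 10^(4.16/10) = 2.606, G_2 = 10^(8.79/10) = 7.568
  Stage 3: F_3 = 10^(5.18/10) = 3.296, G_3 = 10^(−4.59/10) = 0.3475
  Stage 4: F_4 = 10^(2.83/10) = 1.919, G_4 = 10^(−2.83/10) = 0.5212
Friis cascade:
  F = 1.265 + (2.606 − 1)/66.07 + (3.296 − 1)/500.0 + (1.919 − 1)/173.8 = 1.299
NF = 10 log₁₀(1.299) = 1.14 dB

1.14 dB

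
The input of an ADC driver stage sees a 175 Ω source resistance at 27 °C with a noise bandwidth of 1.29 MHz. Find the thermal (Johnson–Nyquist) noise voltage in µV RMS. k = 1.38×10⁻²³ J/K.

T = 27 °C + 273.15 = 300.15 K
V_n = √(4kTRB)
4kTRB = 4 × 1.38×10⁻²³ × 300.15 × 1.75×10² × 1.29×10⁶ = 3.74×10⁻¹² V²
V_n = √(3.74×10⁻¹²) = 1.93×10⁻⁶ V = 1.93 µV

1.93 µV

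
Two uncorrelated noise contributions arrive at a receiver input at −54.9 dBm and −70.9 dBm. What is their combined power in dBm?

−54.8 dBm

Convert to linear, add, convert back:
P₁ = 3.24×10⁻⁹ W, P₂ = 8.13×10⁻¹¹ W
P_tot = 3.32×10⁻⁹ W → 10 log₁₀(P_tot / 10⁻³) = −54.8 dBm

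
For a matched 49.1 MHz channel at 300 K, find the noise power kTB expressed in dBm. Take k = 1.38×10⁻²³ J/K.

P_n = kTB = 1.38×10⁻²³ × 300 × 4.91×10⁷ = 2.03×10⁻¹³ W
In dBm: 10 log₁₀(2.03×10⁻¹³ / 10⁻³) = −96.9 dBm

−96.9 dBm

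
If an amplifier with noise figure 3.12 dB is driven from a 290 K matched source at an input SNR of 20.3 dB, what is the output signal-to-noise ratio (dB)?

By definition F = SNR_in/SNR_out, so in dB: SNR_out = SNR_in − NF
SNR_out = 20.3 − 3.12 = 17.18 dB

17.18 dB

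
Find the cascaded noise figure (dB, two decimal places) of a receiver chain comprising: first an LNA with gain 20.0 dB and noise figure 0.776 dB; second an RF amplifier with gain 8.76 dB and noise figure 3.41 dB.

0.82 dB

Convert to linear (a loss of L dB is a gain of −L dB): F_i = 10^(NF_i/10), G_i = 10^(G_i,dB/10)
  Stage 1: F_1 = 10^(0.776/10) = 1.196, G_1 = 10^(20.0/10) = 100.0
  Stage 2: F_2 = 10^(3.41/10) = 2.193, G_2 = 10^(8.76/10) = 7.516
Friis cascade:
  F = 1.196 + (2.193 − 1)/100.0 = 1.208
NF = 10 log₁₀(1.208) = 0.82 dB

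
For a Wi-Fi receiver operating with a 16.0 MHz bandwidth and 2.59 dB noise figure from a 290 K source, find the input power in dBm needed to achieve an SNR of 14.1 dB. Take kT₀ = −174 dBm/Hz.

−85.3 dBm

Sensitivity = −174 + 10 log₁₀(B) + NF + SNR_min
= −174 + 72.04 + 2.59 + 14.1
= −85.27 dBm → −85.3 dBm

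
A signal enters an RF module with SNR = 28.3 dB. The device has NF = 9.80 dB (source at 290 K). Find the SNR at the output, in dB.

By definition F = SNR_in/SNR_out, so in dB: SNR_out = SNR_in − NF
SNR_out = 28.3 − 9.80 = 18.50 dB

18.50 dB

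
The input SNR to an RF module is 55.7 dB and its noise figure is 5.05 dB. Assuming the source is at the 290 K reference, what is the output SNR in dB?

By definition F = SNR_in/SNR_out, so in dB: SNR_out = SNR_in − NF
SNR_out = 55.7 − 5.05 = 50.65 dB

50.65 dB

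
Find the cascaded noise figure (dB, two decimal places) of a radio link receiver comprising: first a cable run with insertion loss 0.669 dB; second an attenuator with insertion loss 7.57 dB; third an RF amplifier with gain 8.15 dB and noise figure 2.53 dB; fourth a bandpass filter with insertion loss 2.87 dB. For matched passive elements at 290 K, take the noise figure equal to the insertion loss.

11.10 dB

Convert to linear (a loss of L dB is a gain of −L dB): F_i = 10^(NF_i/10), G_i = 10^(G_i,dB/10)
  Stage 1: F_1 = 10^(0.669/10) = 1.167, G_1 = 10^(−0.669/10) = 0.8572
  Stage 2: F_2 = 10^(7.57/10) = 5.715, G_2 = 10^(−7.57/10) = 0.1750
  Stage 3: F_3 = 10^(2.53/10) = 1.791, G_3 = 10^(8.15/10) = 6.531
  Stage 4: F_4 = 10^(2.87/10) = 1.936, G_4 = 10^(−2.87/10) = 0.5164
Friis cascade:
  F = 1.167 + (5.715 − 1)/0.8572 + (1.791 − 1)/0.1500 + (1.936 − 1)/0.9797 = 12.89
NF = 10 log₁₀(12.89) = 11.10 dB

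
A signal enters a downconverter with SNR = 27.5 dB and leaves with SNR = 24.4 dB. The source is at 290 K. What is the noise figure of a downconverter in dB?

NF (dB) = SNR_in(dB) − SNR_out(dB) when the source is at T₀
NF = 27.5 − 24.4 = 3.1 dB

3.1 dB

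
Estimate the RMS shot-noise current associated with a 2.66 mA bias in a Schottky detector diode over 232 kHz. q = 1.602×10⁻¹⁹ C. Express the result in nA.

14.1 nA

I_n = √(2qI·B)
2qI·B = 2 × 1.602×10⁻¹⁹ × 2.66×10⁻³ × 2.32×10⁵ = 1.98×10⁻¹⁶ A²
I_n = √(1.98×10⁻¹⁶) = 1.41×10⁻⁸ A = 14.1 nA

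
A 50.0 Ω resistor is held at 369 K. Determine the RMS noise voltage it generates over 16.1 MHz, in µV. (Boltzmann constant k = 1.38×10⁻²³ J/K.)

4.05 µV

V_n = √(4kTRB)
4kTRB = 4 × 1.38×10⁻²³ × 369 × 5.00×10¹ × 1.61×10⁷ = 1.64×10⁻¹¹ V²
V_n = √(1.64×10⁻¹¹) = 4.05×10⁻⁶ V = 4.05 µV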